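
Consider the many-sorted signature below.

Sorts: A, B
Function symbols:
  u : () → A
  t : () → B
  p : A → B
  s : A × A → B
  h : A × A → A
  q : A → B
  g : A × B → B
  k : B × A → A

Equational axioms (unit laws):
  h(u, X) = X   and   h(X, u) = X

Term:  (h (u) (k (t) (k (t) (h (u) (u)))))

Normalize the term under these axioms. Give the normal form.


1. (h (u) (k (t) (k (t) (h (u) (u)))))  →  (k (t) (k (t) (h (u) (u))))
2. (k (t) (k (t) (h (u) (u))))  →  (k (t) (k (t) (u)))

normal form = (k (t) (k (t) (u)))


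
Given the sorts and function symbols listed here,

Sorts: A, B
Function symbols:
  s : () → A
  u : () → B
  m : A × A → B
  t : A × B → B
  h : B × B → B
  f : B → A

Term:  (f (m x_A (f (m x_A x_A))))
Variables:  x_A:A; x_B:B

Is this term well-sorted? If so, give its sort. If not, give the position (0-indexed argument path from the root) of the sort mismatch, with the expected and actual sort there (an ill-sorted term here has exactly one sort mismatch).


well-sorted; sort = A

    x_A : A
        x_A : A
        x_A : A
      (m x_A x_A) : B
    (f (m x_A x_A)) : A
  (m x_A (f (m x_A x_A))) : B
(f (m x_A (f (m x_A x_A)))) : A


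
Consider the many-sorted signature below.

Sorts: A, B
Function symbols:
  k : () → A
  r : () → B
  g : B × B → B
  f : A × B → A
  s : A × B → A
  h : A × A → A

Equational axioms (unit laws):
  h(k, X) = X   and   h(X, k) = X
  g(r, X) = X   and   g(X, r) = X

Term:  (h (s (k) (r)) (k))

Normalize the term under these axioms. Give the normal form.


1. (h (s (k) (r)) (k))  →  (s (k) (r))

normal form = (s (k) (r))


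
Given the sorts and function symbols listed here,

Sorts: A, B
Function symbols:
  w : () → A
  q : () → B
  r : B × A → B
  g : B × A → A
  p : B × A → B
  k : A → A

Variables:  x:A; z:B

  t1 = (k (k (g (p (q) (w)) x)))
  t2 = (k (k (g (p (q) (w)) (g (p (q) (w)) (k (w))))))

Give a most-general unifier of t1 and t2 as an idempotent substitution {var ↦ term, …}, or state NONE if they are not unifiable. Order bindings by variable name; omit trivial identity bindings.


{x ↦ (g (p (q) (w)) (k (w)))}


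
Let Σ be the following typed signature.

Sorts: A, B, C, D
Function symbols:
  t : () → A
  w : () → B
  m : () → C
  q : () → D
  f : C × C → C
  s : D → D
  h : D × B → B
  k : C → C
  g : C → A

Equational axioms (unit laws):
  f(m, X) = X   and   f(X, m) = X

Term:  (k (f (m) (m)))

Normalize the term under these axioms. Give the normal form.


normal form = (k (m))

1. (k (f (m) (m)))  →  (k (m))


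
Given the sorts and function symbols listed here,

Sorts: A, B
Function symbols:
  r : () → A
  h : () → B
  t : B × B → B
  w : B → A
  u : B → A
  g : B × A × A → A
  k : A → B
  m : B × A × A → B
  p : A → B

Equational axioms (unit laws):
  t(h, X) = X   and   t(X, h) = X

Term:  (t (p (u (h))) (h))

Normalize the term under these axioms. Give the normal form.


1. (t (p (u (h))) (h))  →  (p (u (h)))

normal form = (p (u (h)))


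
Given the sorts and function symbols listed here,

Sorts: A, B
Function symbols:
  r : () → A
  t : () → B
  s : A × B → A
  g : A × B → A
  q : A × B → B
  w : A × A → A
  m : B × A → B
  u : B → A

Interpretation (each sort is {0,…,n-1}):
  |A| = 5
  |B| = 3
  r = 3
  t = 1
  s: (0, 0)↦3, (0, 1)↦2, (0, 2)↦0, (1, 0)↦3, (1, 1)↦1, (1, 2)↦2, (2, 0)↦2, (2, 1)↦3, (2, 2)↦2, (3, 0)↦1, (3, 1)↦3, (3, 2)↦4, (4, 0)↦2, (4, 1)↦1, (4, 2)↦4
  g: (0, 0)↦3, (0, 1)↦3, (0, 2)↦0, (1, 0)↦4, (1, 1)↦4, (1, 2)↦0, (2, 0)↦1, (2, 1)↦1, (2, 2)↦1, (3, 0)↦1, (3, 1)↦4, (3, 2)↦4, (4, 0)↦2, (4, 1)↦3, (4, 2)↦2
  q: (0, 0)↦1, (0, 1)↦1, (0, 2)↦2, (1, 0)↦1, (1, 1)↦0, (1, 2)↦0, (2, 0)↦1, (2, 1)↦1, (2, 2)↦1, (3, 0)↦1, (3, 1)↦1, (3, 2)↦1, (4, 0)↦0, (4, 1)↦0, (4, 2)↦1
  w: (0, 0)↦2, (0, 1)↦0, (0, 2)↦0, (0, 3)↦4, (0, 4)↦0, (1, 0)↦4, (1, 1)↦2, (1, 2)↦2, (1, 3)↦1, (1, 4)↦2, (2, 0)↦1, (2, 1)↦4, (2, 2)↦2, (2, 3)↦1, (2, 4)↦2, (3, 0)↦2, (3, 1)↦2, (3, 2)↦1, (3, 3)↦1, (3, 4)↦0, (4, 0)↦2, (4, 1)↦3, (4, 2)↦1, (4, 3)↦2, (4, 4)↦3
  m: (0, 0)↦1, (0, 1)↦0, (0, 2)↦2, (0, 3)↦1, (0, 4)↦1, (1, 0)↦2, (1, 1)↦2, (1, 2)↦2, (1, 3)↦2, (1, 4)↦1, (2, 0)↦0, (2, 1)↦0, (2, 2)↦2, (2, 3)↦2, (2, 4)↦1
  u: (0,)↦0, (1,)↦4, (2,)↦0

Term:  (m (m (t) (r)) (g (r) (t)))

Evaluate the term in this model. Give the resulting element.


value = 1

  t = 1
  r = 3
  (m (t) (r)) = m(1, 3) = 2
  r = 3
  t = 1
  (g (r) (t)) = g(3, 1) = 4
  (m (m (t) (r)) (g (r) (t))) = m(2, 4) = 1


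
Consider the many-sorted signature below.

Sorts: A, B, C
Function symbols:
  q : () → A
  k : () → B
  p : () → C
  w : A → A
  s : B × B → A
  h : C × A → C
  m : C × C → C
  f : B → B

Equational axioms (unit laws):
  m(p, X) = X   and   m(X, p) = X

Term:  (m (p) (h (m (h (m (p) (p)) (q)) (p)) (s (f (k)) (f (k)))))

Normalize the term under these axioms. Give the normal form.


normal form = (h (h (p) (q)) (s (f (k)) (f (k))))

1. (m (p) (h (m (h (m (p) (p)) (q)) (p)) (s (f (k)) (f (k)))))  →  (h (m (h (m (p) (p)) (q)) (p)) (s (f (k)) (f (k))))
2. (h (m (h (m (p) (p)) (q)) (p)) (s (f (k)) (f (k))))  →  (h (h (m (p) (p)) (q)) (s (f (k)) (f (k))))
3. (h (h (m (p) (p)) (q)) (s (f (k)) (f (k))))  →  (h (h (p) (q)) (s (f (k)) (f (k))))


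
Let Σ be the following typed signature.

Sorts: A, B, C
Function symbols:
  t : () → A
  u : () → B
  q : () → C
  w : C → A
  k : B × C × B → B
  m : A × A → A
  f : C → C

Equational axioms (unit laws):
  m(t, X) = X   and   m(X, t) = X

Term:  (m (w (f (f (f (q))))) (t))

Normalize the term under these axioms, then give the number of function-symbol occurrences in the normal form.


size = 5

1. (m (w (f (f (f (q))))) (t))  →  (w (f (f (f (q)))))
normal form: (w (f (f (f (q)))))


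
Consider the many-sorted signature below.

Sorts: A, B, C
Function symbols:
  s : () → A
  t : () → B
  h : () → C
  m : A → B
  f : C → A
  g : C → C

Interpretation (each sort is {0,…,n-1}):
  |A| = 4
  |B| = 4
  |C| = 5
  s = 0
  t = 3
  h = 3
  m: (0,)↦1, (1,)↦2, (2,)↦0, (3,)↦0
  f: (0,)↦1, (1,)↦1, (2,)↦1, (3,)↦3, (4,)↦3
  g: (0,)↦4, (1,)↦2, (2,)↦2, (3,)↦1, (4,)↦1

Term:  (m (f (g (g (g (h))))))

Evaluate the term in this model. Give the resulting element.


  h = 3
  (g (h)) = g(3,) = 1
  (g (g (h))) = g(1,) = 2
  (g (g (g (h)))) = g(2,) = 2
  (f (g (g (g (h))))) = f(2,) = 1
  (m (f (g (g (g (h)))))) = m(1,) = 2

value = 2


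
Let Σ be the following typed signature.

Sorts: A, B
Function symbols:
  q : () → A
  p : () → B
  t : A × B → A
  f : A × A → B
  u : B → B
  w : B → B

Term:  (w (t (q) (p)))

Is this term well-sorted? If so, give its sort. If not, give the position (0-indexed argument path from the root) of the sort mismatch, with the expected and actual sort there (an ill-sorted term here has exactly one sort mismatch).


ill-sorted at position [0]: expected B, got A

    (q) : A
    (p) : B
  (t (q) (p)) : A
(w (t (q) (p))) : ✗ arg 0 at [0] has sort A, expected B


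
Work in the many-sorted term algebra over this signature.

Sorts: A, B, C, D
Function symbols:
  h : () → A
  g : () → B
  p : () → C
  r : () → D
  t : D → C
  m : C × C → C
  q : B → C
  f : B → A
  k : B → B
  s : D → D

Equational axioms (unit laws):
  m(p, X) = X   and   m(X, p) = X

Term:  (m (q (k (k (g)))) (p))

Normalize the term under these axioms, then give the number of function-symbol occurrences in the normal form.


size = 4

1. (m (q (k (k (g)))) (p))  →  (q (k (k (g))))
normal form: (q (k (k (g))))


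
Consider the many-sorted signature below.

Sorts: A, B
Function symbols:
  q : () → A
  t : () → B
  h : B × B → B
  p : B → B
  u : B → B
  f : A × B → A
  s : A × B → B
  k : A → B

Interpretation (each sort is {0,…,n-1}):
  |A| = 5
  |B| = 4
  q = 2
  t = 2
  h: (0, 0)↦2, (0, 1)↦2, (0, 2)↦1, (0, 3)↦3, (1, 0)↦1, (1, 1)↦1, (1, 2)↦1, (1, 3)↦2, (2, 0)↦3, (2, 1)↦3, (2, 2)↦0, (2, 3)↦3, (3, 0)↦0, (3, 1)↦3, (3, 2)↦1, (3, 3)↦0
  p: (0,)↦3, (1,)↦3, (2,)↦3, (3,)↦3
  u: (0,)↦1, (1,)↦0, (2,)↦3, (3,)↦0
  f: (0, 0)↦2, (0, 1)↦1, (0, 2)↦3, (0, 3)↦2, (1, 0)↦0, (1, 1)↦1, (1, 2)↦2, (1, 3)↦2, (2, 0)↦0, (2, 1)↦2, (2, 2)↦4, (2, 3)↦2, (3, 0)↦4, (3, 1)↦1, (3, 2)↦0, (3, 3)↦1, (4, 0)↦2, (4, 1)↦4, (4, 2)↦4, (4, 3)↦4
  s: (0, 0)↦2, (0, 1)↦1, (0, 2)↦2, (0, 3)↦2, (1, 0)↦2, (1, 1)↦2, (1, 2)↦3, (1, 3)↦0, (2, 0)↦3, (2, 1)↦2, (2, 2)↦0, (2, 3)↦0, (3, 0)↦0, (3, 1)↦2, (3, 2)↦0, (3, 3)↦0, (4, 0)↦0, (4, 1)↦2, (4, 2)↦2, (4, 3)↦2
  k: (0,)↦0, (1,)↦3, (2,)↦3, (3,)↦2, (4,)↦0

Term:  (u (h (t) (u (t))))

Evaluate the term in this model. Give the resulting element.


  t = 2
  t = 2
  (u (t)) = u(2,) = 3
  (h (t) (u (t))) = h(2, 3) = 3
  (u (h (t) (u (t)))) = u(3,) = 0

value = 0


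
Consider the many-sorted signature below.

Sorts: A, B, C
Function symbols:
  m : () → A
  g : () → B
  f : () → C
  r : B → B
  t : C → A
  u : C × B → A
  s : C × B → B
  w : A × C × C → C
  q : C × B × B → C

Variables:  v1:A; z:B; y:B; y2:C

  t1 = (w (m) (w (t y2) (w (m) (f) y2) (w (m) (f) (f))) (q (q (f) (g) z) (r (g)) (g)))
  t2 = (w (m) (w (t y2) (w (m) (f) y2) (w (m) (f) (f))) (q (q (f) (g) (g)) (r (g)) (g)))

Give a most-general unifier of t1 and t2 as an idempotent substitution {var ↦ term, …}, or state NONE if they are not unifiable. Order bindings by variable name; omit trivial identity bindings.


{z ↦ (g)}


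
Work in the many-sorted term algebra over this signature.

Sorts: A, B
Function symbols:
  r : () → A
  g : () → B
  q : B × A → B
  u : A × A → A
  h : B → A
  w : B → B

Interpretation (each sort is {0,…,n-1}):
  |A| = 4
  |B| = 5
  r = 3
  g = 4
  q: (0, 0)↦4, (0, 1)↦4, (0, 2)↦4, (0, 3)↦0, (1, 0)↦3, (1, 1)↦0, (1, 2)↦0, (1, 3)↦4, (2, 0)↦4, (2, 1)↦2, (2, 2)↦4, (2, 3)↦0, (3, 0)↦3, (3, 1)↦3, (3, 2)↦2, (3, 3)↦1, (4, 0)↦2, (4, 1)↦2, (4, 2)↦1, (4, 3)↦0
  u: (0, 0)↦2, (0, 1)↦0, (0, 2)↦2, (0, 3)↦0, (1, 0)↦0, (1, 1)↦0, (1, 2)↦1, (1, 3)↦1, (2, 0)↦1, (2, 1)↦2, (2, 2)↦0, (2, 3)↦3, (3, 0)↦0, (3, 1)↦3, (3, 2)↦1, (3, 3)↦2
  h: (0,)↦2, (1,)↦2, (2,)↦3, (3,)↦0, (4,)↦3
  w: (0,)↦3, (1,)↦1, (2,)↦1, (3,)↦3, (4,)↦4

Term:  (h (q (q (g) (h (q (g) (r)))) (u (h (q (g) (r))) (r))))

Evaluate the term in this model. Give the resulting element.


  g = 4
  g = 4
  r = 3
  (q (g) (r)) = q(4, 3) = 0
  (h (q (g) (r))) = h(0,) = 2
  (q (g) (h (q (g) (r)))) = q(4, 2) = 1
  g = 4
  r = 3
  (q (g) (r)) = q(4, 3) = 0
  (h (q (g) (r))) = h(0,) = 2
  r = 3
  (u (h (q (g) (r))) (r)) = u(2, 3) = 3
  (q (q (g) (h (q (g) (r)))) (u (h (q (g) (r))) (r))) = q(1, 3) = 4
  (h (q (q (g) (h (q (g) (r)))) (u (h (q (g) (r))) (r)))) = h(4,) = 3

value = 3


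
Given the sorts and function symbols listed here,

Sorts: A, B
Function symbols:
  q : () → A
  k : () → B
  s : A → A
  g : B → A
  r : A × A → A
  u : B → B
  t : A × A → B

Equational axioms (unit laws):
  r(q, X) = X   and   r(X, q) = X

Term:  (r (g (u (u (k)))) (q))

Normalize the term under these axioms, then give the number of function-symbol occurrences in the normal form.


size = 4

1. (r (g (u (u (k)))) (q))  →  (g (u (u (k))))
normal form: (g (u (u (k))))


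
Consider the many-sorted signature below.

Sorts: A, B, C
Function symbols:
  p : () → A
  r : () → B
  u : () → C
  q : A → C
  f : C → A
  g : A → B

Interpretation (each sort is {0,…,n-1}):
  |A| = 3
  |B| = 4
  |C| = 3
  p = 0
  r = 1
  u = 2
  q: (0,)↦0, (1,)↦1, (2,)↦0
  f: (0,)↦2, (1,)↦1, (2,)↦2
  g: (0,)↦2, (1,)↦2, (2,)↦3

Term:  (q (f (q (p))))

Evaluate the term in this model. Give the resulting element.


  p = 0
  (q (p)) = q(0,) = 0
  (f (q (p))) = f(0,) = 2
  (q (f (q (p)))) = q(2,) = 0

value = 0


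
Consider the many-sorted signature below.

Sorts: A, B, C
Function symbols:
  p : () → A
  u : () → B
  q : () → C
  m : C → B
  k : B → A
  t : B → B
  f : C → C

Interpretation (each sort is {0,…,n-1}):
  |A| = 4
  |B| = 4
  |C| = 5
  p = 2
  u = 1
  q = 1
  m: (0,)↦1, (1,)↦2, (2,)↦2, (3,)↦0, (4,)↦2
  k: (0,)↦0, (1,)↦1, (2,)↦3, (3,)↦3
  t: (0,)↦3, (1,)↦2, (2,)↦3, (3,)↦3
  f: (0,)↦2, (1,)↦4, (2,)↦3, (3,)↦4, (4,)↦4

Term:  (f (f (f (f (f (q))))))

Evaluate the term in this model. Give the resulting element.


value = 4

  q = 1
  (f (q)) = f(1,) = 4
  (f (f (q))) = f(4,) = 4
  (f (f (f (q)))) = f(4,) = 4
  (f (f (f (f (q))))) = f(4,) = 4
  (f (f (f (f (f (q)))))) = f(4,) = 4


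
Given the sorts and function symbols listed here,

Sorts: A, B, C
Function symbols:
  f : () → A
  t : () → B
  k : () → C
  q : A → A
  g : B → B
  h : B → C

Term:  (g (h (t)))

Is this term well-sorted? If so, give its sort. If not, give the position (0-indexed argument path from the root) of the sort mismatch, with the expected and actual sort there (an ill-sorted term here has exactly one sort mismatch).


    (t) : B
  (h (t)) : C
(g (h (t))) : ✗ arg 0 at [0] has sort C, expected B

ill-sorted at position [0]: expected B, got C


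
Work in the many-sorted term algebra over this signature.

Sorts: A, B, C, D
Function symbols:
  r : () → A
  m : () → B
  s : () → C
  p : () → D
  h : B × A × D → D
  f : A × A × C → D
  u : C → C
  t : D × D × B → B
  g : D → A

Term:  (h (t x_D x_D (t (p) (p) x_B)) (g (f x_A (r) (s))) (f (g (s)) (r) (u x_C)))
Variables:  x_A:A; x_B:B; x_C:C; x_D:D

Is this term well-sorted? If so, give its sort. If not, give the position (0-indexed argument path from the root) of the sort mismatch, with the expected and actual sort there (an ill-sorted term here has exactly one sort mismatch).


ill-sorted at position [2, 0, 0]: expected D, got C

    x_D : D
    x_D : D
      (p) : D
      (p) : D
      x_B : B
    (t (p) (p) x_B) : B
  (t x_D x_D (t (p) (p) x_B)) : B
      x_A : A
      (r) : A
      (s) : C
    (f x_A (r) (s)) : D
  (g (f x_A (r) (s))) : A
      (s) : C
    (g (s)) : ✗ arg 0 at [2, 0, 0] has sort C, expected D
    (r) : A
      x_C : C
    (u x_C) : C


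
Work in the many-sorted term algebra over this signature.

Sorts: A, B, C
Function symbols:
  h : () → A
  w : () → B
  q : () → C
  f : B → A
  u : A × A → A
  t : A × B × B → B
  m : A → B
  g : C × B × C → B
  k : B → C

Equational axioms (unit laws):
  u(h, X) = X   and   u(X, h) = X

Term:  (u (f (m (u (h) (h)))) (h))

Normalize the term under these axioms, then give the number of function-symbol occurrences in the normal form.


size = 3

1. (u (f (m (u (h) (h)))) (h))  →  (f (m (u (h) (h))))
2. (f (m (u (h) (h))))  →  (f (m (h)))
normal form: (f (m (h)))


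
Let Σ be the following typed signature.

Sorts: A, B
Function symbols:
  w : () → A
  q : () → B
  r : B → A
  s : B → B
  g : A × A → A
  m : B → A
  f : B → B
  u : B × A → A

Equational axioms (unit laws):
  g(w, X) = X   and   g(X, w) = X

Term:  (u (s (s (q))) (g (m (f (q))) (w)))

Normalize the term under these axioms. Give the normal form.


1. (u (s (s (q))) (g (m (f (q))) (w)))  →  (u (s (s (q))) (m (f (q))))

normal form = (u (s (s (q))) (m (f (q))))


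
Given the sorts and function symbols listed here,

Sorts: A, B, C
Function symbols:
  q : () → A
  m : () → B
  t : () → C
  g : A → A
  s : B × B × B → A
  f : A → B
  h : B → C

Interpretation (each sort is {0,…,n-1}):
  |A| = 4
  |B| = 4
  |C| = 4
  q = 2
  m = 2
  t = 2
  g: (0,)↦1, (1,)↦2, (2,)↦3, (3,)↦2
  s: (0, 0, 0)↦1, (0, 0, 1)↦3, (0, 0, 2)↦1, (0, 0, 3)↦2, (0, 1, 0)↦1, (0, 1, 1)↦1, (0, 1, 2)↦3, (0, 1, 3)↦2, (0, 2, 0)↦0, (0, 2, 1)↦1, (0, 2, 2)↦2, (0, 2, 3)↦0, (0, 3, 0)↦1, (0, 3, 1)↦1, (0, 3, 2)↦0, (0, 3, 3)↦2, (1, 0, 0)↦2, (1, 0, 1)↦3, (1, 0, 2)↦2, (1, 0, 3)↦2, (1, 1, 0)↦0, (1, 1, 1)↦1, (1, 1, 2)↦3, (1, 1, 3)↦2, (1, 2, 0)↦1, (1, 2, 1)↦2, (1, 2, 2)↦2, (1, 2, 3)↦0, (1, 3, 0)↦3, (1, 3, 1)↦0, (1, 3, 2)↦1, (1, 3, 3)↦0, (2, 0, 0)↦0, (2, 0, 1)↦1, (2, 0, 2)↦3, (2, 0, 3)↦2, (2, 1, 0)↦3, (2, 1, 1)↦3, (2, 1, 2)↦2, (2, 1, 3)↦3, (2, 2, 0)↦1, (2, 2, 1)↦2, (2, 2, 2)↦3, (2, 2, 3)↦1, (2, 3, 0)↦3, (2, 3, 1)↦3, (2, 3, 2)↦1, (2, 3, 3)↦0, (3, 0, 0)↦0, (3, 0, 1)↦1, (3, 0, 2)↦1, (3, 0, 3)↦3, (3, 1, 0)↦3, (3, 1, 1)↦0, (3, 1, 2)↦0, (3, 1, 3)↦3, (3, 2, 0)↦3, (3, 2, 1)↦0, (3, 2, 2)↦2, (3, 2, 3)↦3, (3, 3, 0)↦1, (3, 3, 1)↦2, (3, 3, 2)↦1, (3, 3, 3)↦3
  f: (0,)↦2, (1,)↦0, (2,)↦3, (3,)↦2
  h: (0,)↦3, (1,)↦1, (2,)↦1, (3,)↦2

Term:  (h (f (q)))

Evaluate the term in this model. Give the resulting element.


  q = 2
  (f (q)) = f(2,) = 3
  (h (f (q))) = h(3,) = 2

value = 2


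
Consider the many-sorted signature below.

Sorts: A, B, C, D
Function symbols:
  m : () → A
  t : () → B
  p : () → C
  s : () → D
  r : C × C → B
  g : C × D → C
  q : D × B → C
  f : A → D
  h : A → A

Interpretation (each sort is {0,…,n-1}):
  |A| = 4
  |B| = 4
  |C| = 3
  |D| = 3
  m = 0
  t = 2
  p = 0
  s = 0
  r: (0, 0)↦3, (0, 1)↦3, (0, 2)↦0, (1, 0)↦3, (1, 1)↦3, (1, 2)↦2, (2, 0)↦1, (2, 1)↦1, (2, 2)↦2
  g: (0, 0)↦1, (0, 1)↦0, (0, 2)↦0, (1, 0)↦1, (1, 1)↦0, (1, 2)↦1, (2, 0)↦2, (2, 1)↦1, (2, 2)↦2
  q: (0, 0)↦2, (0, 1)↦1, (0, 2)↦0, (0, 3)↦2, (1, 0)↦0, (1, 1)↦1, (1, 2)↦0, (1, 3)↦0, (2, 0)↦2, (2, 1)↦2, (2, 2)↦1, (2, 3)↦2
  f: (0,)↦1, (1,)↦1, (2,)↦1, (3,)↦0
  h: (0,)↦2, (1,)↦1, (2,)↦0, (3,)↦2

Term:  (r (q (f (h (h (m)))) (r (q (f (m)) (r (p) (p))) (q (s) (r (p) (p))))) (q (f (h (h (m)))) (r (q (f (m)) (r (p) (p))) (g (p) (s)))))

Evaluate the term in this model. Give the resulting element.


  m = 0
  (h (m)) = h(0,) = 2
  (h (h (m))) = h(2,) = 0
  (f (h (h (m)))) = f(0,) = 1
  m = 0
  (f (m)) = f(0,) = 1
  p = 0
  p = 0
  (r (p) (p)) = r(0, 0) = 3
  (q (f (m)) (r (p) (p))) = q(1, 3) = 0
  s = 0
  p = 0
  p = 0
  (r (p) (p)) = r(0, 0) = 3
  (q (s) (r (p) (p))) = q(0, 3) = 2
  (r (q (f (m)) (r (p) (p))) (q (s) (r (p) (p)))) = r(0, 2) = 0
  (q (f (h (h (m)))) (r (q (f (m)) (r (p) (p))) (q (s) (r (p) (p))))) = q(1, 0) = 0
  m = 0
  (h (m)) = h(0,) = 2
  (h (h (m))) = h(2,) = 0
  (f (h (h (m)))) = f(0,) = 1
  m = 0
  (f (m)) = f(0,) = 1
  p = 0
  p = 0
  (r (p) (p)) = r(0, 0) = 3
  (q (f (m)) (r (p) (p))) = q(1, 3) = 0
  p = 0
  s = 0
  (g (p) (s)) = g(0, 0) = 1
  (r (q (f (m)) (r (p) (p))) (g (p) (s))) = r(0, 1) = 3
  (q (f (h (h (m)))) (r (q (f (m)) (r (p) (p))) (g (p) (s)))) = q(1, 3) = 0
  (r (q (f (h (h (m)))) (r (q (f (m)) (r (p) (p))) (q (s) (r (p) (p))))) (q (f (h (h (m)))) (r (q (f (m)) (r (p) (p))) (g (p) (s))))) = r(0, 0) = 3

value = 3


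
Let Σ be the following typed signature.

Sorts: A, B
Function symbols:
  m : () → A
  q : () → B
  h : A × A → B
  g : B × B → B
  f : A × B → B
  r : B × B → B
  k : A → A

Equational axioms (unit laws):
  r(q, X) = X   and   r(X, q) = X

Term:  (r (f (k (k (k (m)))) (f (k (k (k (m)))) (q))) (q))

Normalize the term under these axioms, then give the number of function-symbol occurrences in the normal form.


1. (r (f (k (k (k (m)))) (f (k (k (k (m)))) (q))) (q))  →  (f (k (k (k (m)))) (f (k (k (k (m)))) (q)))
normal form: (f (k (k (k (m)))) (f (k (k (k (m)))) (q)))

size = 11


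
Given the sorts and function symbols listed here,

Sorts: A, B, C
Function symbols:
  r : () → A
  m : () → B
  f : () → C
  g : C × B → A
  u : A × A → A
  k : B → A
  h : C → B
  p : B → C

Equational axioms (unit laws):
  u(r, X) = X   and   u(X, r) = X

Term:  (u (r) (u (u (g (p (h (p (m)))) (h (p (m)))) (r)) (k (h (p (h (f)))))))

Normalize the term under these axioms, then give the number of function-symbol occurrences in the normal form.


1. (u (r) (u (u (g (p (h (p (m)))) (h (p (m)))) (r)) (k (h (p (h (f)))))))  →  (u (u (g (p (h (p (m)))) (h (p (m)))) (r)) (k (h (p (h (f))))))
2. (u (u (g (p (h (p (m)))) (h (p (m)))) (r)) (k (h (p (h (f))))))  →  (u (g (p (h (p (m)))) (h (p (m)))) (k (h (p (h (f))))))
normal form: (u (g (p (h (p (m)))) (h (p (m)))) (k (h (p (h (f))))))

size = 14


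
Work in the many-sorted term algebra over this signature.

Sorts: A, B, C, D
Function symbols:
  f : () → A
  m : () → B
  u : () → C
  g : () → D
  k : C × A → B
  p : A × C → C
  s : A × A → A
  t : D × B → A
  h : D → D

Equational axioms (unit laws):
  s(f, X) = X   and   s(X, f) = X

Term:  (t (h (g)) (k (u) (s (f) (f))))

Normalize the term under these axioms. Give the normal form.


1. (t (h (g)) (k (u) (s (f) (f))))  →  (t (h (g)) (k (u) (f)))

normal form = (t (h (g)) (k (u) (f)))


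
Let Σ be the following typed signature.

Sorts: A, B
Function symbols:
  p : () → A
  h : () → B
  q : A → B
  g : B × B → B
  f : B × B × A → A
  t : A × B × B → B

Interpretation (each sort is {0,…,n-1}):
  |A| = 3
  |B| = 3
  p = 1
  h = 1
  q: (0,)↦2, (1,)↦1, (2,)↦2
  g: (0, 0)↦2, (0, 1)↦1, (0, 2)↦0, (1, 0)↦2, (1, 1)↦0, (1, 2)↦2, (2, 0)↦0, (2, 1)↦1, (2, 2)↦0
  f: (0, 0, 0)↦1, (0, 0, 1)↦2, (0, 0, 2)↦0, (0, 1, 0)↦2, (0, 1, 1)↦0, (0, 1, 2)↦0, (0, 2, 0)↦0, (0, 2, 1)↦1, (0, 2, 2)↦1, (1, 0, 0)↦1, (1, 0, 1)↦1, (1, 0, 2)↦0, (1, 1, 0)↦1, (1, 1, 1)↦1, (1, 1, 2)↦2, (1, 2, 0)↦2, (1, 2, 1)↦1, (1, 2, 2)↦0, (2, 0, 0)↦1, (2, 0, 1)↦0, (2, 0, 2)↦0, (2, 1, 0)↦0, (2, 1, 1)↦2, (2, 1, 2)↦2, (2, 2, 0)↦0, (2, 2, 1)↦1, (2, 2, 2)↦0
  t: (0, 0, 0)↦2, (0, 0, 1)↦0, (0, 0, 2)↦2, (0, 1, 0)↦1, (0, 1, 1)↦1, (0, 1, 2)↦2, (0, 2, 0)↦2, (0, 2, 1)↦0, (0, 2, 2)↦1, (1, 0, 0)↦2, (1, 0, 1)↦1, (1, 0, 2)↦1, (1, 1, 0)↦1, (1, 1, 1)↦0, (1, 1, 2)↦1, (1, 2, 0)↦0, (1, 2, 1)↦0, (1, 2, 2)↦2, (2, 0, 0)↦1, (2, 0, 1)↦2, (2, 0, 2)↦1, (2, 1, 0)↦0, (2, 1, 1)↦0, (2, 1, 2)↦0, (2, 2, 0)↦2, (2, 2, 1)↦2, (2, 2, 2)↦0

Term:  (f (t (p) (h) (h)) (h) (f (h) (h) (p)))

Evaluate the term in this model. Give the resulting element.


  p = 1
  h = 1
  h = 1
  (t (p) (h) (h)) = t(1, 1, 1) = 0
  h = 1
  h = 1
  h = 1
  p = 1
  (f (h) (h) (p)) = f(1, 1, 1) = 1
  (f (t (p) (h) (h)) (h) (f (h) (h) (p))) = f(0, 1, 1) = 0

value = 0


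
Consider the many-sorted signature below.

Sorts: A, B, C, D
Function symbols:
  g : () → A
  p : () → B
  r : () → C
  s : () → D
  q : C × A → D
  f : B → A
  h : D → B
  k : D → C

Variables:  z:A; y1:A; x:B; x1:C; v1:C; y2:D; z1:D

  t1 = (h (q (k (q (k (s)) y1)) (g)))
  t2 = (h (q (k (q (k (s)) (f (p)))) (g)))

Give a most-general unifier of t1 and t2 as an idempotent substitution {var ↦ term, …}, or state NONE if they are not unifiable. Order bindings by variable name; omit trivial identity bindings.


{y1 ↦ (f (p))}


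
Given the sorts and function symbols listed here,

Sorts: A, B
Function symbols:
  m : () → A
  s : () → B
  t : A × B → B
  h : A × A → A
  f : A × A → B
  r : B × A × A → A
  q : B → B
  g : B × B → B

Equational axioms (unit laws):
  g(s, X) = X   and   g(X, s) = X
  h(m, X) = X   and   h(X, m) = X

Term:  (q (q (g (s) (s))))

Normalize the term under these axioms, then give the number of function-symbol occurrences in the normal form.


1. (q (q (g (s) (s))))  →  (q (q (s)))
normal form: (q (q (s)))

size = 3


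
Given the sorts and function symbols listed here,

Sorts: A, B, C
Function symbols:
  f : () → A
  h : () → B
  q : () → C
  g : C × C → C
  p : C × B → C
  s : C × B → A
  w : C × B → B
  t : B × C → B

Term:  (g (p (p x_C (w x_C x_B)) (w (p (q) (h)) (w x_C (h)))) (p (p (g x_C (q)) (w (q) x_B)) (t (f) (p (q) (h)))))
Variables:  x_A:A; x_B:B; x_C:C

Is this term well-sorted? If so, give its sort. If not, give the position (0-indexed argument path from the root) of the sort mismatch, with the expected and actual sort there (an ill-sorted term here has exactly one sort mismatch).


ill-sorted at position [1, 1, 0]: expected B, got A

      x_C : C
        x_C : C
        x_B : B
      (w x_C x_B) : B
    (p x_C (w x_C x_B)) : C
        (q) : C
        (h) : B
      (p (q) (h)) : C
        x_C : C
        (h) : B
      (w x_C (h)) : B
    (w (p (q) (h)) (w x_C (h))) : B
  (p (p x_C (w x_C x_B)) (w (p (q) (h)) (w x_C (h)))) : C
        x_C : C
        (q) : C
      (g x_C (q)) : C
        (q) : C
        x_B : B
      (w (q) x_B) : B
    (p (g x_C (q)) (w (q) x_B)) : C
      (f) : A
        (q) : C
        (h) : B
      (p (q) (h)) : C
    (t (f) (p (q) (h))) : ✗ arg 0 at [1, 1, 0] has sort A, expected B


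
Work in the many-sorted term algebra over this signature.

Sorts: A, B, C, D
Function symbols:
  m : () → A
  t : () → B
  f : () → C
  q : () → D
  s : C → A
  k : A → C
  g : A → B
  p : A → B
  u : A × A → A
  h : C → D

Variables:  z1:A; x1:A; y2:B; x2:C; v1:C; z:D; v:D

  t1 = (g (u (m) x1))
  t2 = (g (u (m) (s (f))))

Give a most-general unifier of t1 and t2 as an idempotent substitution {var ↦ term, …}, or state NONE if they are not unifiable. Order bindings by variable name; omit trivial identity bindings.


{x1 ↦ (s (f))}


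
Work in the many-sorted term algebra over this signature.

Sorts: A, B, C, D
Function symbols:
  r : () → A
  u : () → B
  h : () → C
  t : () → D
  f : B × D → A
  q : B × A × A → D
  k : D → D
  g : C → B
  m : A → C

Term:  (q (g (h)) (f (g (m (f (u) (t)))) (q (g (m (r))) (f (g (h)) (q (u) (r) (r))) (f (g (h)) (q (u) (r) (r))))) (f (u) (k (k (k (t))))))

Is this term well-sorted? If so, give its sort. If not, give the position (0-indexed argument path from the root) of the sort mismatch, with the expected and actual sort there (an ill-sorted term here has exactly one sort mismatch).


well-sorted; sort = D

    (h) : C
  (g (h)) : B
          (u) : B
          (t) : D
        (f (u) (t)) : A
      (m (f (u) (t))) : C
    (g (m (f (u) (t)))) : B
          (r) : A
        (m (r)) : C
      (g (m (r))) : B
          (h) : C
        (g (h)) : B
          (u) : B
          (r) : A
          (r) : A
        (q (u) (r) (r)) : D
      (f (g (h)) (q (u) (r) (r))) : A
          (h) : C
        (g (h)) : B
          (u) : B
          (r) : A
          (r) : A
        (q (u) (r) (r)) : D
      (f (g (h)) (q (u) (r) (r))) : A
    (q (g (m (r))) (f (g (h)) (q (u) (r) (r))) (f (g (h)) (q (u) (r) (r)))) : D
  (f (g (m (f (u) (t)))) (q (g (m (r))) (f (g (h)) (q (u) (r) (r))) (f (g (h)) (q (u) (r) (r))))) : A
    (u) : B
          (t) : D
        (k (t)) : D
      (k (k (t))) : D
    (k (k (k (t)))) : D
  (f (u) (k (k (k (t))))) : A
(q (g (h)) (f (g (m (f (u) (t)))) (q (g (m (r))) (f (g (h)) (q (u) (r) (r))) (f (g (h)) (q (u) (r) (r))))) (f (u) (k (k (k (t)))))) : D


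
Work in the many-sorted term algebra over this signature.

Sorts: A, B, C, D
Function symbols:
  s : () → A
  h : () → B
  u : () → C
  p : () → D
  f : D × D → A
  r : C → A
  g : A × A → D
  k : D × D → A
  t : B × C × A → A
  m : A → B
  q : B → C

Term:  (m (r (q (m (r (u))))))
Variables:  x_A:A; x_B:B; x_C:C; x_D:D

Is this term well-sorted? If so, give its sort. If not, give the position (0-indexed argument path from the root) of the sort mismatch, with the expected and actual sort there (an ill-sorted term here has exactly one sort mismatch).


          (u) : C
        (r (u)) : A
      (m (r (u))) : B
    (q (m (r (u)))) : C
  (r (q (m (r (u))))) : A
(m (r (q (m (r (u)))))) : B

well-sorted; sort = B


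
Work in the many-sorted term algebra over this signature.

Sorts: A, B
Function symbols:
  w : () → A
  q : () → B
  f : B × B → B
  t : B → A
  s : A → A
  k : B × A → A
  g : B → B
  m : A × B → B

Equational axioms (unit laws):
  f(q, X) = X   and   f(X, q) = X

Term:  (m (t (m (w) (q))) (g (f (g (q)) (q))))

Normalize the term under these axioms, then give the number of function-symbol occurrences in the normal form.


1. (m (t (m (w) (q))) (g (f (g (q)) (q))))  →  (m (t (m (w) (q))) (g (g (q))))
normal form: (m (t (m (w) (q))) (g (g (q))))

size = 8


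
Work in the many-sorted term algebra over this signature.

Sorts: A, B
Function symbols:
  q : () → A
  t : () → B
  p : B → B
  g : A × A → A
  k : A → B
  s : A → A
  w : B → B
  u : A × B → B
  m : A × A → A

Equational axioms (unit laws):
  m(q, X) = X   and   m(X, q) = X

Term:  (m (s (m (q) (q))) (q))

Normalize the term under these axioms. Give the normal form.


1. (m (s (m (q) (q))) (q))  →  (s (m (q) (q)))
2. (s (m (q) (q)))  →  (s (q))

normal form = (s (q))


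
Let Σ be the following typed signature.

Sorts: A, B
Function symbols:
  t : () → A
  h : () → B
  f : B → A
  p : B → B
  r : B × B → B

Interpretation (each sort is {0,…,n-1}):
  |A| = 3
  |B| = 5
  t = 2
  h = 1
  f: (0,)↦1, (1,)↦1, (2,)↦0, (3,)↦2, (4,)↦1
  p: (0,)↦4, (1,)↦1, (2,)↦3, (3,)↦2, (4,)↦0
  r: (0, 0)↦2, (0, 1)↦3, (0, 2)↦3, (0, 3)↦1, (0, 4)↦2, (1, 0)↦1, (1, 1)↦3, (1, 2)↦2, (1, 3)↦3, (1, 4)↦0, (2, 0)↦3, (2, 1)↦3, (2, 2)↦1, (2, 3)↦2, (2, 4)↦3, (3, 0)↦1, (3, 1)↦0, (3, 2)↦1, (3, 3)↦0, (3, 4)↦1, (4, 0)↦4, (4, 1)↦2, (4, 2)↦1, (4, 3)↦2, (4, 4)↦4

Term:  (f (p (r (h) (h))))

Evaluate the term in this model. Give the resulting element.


value = 0

  h = 1
  h = 1
  (r (h) (h)) = r(1, 1) = 3
  (p (r (h) (h))) = p(3,) = 2
  (f (p (r (h) (h)))) = f(2,) = 0


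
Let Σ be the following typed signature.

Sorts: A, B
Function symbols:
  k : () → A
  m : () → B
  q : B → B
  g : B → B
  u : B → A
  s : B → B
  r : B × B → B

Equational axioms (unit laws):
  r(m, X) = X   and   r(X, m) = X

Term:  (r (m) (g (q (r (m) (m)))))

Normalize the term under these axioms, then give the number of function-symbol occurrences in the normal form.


size = 3

1. (r (m) (g (q (r (m) (m)))))  →  (g (q (r (m) (m))))
2. (g (q (r (m) (m))))  →  (g (q (m)))
normal form: (g (q (m)))


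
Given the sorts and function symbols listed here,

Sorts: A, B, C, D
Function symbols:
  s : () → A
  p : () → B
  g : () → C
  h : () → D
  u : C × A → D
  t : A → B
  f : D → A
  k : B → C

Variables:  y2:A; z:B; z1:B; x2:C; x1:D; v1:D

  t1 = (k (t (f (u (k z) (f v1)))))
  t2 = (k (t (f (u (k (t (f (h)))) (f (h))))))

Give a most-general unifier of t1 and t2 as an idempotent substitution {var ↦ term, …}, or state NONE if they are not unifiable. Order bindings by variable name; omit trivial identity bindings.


{v1 ↦ (h), z ↦ (t (f (h)))}


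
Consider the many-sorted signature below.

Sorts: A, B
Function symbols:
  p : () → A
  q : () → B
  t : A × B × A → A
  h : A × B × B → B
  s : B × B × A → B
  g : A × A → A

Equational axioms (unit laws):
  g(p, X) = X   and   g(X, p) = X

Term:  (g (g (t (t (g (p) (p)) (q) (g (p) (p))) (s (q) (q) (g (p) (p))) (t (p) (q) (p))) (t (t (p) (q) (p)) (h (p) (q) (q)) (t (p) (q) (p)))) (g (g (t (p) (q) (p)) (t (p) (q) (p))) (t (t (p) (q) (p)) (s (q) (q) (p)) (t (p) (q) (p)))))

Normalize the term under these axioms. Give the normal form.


1. (g (g (t (t (g (p) (p)) (q) (g (p) (p))) (s (q) (q) (g (p) (p))) (t (p) (q) (p))) (t (t (p) (q) (p)) (h (p) (q) (q)) (t (p) (q) (p)))) (g (g (t (p) (q) (p)) (t (p) (q) (p))) (t (t (p) (q) (p)) (s (q) (q) (p)) (t (p) (q) (p)))))  →  (g (g (t (t (p) (q) (g (p) (p))) (s (q) (q) (g (p) (p))) (t (p) (q) (p))) (t (t (p) (q) (p)) (h (p) (q) (q)) (t (p) (q) (p)))) (g (g (t (p) (q) (p)) (t (p) (q) (p))) (t (t (p) (q) (p)) (s (q) (q) (p)) (t (p) (q) (p)))))
2. (g (g (t (t (p) (q) (g (p) (p))) (s (q) (q) (g (p) (p))) (t (p) (q) (p))) (t (t (p) (q) (p)) (h (p) (q) (q)) (t (p) (q) (p)))) (g (g (t (p) (q) (p)) (t (p) (q) (p))) (t (t (p) (q) (p)) (s (q) (q) (p)) (t (p) (q) (p)))))  →  (g (g (t (t (p) (q) (p)) (s (q) (q) (g (p) (p))) (t (p) (q) (p))) (t (t (p) (q) (p)) (h (p) (q) (q)) (t (p) (q) (p)))) (g (g (t (p) (q) (p)) (t (p) (q) (p))) (t (t (p) (q) (p)) (s (q) (q) (p)) (t (p) (q) (p)))))
3. (g (g (t (t (p) (q) (p)) (s (q) (q) (g (p) (p))) (t (p) (q) (p))) (t (t (p) (q) (p)) (h (p) (q) (q)) (t (p) (q) (p)))) (g (g (t (p) (q) (p)) (t (p) (q) (p))) (t (t (p) (q) (p)) (s (q) (q) (p)) (t (p) (q) (p)))))  →  (g (g (t (t (p) (q) (p)) (s (q) (q) (p)) (t (p) (q) (p))) (t (t (p) (q) (p)) (h (p) (q) (q)) (t (p) (q) (p)))) (g (g (t (p) (q) (p)) (t (p) (q) (p))) (t (t (p) (q) (p)) (s (q) (q) (p)) (t (p) (q) (p)))))

normal form = (g (g (t (t (p) (q) (p)) (s (q) (q) (p)) (t (p) (q) (p))) (t (t (p) (q) (p)) (h (p) (q) (q)) (t (p) (q) (p)))) (g (g (t (p) (q) (p)) (t (p) (q) (p))) (t (t (p) (q) (p)) (s (q) (q) (p)) (t (p) (q) (p)))))


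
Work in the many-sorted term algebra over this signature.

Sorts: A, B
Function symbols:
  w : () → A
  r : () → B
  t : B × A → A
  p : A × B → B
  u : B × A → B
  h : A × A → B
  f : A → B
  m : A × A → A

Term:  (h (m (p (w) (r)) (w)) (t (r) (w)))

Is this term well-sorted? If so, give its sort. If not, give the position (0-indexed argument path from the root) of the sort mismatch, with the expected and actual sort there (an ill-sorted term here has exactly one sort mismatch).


ill-sorted at position [0, 0]: expected A, got B

      (w) : A
      (r) : B
    (p (w) (r)) : B
    (w) : A
  (m (p (w) (r)) (w)) : ✗ arg 0 at [0, 0] has sort B, expected A
    (r) : B
    (w) : A
  (t (r) (w)) : A


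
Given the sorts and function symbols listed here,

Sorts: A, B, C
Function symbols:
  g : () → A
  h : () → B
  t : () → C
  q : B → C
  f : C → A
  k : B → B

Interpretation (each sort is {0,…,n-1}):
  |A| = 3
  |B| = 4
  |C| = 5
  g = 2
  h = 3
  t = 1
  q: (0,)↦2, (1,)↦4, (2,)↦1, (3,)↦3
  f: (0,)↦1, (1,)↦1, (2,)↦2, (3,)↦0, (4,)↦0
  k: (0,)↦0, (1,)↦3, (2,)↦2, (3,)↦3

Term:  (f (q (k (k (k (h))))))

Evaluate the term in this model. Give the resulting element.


  h = 3
  (k (h)) = k(3,) = 3
  (k (k (h))) = k(3,) = 3
  (k (k (k (h)))) = k(3,) = 3
  (q (k (k (k (h))))) = q(3,) = 3
  (f (q (k (k (k (h)))))) = f(3,) = 0

value = 0


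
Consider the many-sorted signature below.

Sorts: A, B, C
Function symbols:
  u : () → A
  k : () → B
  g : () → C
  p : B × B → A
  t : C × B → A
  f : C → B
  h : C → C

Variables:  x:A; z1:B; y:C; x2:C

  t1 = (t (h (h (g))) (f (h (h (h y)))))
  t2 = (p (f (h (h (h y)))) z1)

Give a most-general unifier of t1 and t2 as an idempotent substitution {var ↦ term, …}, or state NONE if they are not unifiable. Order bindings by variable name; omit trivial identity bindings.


head clash or occurs-check failure — not unifiable

NONE (not unifiable)


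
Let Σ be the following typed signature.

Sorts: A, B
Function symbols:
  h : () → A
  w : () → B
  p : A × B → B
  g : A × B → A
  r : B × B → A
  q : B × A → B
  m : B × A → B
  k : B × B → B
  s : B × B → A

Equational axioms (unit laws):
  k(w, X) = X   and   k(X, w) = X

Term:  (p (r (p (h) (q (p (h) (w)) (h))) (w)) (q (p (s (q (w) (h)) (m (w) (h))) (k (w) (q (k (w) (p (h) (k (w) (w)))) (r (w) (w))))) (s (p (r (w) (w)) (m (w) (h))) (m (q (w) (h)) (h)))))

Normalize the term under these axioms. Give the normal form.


normal form = (p (r (p (h) (q (p (h) (w)) (h))) (w)) (q (p (s (q (w) (h)) (m (w) (h))) (q (p (h) (w)) (r (w) (w)))) (s (p (r (w) (w)) (m (w) (h))) (m (q (w) (h)) (h)))))

1. (p (r (p (h) (q (p (h) (w)) (h))) (w)) (q (p (s (q (w) (h)) (m (w) (h))) (k (w) (q (k (w) (p (h) (k (w) (w)))) (r (w) (w))))) (s (p (r (w) (w)) (m (w) (h))) (m (q (w) (h)) (h)))))  →  (p (r (p (h) (q (p (h) (w)) (h))) (w)) (q (p (s (q (w) (h)) (m (w) (h))) (q (k (w) (p (h) (k (w) (w)))) (r (w) (w)))) (s (p (r (w) (w)) (m (w) (h))) (m (q (w) (h)) (h)))))
2. (p (r (p (h) (q (p (h) (w)) (h))) (w)) (q (p (s (q (w) (h)) (m (w) (h))) (q (k (w) (p (h) (k (w) (w)))) (r (w) (w)))) (s (p (r (w) (w)) (m (w) (h))) (m (q (w) (h)) (h)))))  →  (p (r (p (h) (q (p (h) (w)) (h))) (w)) (q (p (s (q (w) (h)) (m (w) (h))) (q (p (h) (k (w) (w))) (r (w) (w)))) (s (p (r (w) (w)) (m (w) (h))) (m (q (w) (h)) (h)))))
3. (p (r (p (h) (q (p (h) (w)) (h))) (w)) (q (p (s (q (w) (h)) (m (w) (h))) (q (p (h) (k (w) (w))) (r (w) (w)))) (s (p (r (w) (w)) (m (w) (h))) (m (q (w) (h)) (h)))))  →  (p (r (p (h) (q (p (h) (w)) (h))) (w)) (q (p (s (q (w) (h)) (m (w) (h))) (q (p (h) (w)) (r (w) (w)))) (s (p (r (w) (w)) (m (w) (h))) (m (q (w) (h)) (h)))))


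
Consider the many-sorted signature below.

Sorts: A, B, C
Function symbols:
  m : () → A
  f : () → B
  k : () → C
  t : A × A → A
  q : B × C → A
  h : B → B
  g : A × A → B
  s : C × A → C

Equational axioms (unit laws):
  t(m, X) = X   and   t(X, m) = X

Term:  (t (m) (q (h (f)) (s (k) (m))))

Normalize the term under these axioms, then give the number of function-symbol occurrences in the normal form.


1. (t (m) (q (h (f)) (s (k) (m))))  →  (q (h (f)) (s (k) (m)))
normal form: (q (h (f)) (s (k) (m)))

size = 6


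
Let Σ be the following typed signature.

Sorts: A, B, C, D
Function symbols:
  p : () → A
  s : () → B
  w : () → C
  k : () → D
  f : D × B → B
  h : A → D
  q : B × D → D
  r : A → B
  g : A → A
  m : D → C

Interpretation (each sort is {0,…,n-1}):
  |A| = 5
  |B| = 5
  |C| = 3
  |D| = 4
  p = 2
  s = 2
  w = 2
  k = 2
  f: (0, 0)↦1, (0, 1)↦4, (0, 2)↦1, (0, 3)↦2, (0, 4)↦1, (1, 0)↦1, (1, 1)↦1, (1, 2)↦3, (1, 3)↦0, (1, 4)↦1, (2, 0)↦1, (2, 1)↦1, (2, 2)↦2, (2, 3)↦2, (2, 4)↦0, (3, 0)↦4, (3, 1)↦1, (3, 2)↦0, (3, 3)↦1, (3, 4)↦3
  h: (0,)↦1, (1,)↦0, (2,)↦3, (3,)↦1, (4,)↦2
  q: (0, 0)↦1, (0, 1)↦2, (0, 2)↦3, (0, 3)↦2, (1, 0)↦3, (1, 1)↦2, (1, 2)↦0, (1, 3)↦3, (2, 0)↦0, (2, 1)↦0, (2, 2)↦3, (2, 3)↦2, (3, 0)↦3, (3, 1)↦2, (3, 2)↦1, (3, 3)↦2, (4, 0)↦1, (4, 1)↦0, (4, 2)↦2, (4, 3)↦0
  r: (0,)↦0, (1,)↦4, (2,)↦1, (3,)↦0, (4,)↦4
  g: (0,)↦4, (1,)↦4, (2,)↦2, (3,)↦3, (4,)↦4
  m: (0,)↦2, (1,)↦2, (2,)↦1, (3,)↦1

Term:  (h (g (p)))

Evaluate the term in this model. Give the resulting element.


value = 3

  p = 2
  (g (p)) = g(2,) = 2
  (h (g (p))) = h(2,) = 3


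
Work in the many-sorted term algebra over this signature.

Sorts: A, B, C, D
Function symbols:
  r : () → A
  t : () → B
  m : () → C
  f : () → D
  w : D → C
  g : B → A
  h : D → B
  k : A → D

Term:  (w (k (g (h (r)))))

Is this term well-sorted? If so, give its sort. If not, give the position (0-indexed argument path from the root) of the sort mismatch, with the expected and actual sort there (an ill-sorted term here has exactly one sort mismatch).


        (r) : A
      (h (r)) : ✗ arg 0 at [0, 0, 0, 0] has sort A, expected D

ill-sorted at position [0, 0, 0, 0]: expected D, got A


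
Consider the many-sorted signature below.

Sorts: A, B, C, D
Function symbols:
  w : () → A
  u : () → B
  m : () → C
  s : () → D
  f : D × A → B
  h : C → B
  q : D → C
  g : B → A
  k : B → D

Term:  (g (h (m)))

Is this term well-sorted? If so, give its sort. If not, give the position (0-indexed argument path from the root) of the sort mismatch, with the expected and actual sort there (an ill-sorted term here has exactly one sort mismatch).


well-sorted; sort = A

    (m) : C
  (h (m)) : B
(g (h (m))) : A


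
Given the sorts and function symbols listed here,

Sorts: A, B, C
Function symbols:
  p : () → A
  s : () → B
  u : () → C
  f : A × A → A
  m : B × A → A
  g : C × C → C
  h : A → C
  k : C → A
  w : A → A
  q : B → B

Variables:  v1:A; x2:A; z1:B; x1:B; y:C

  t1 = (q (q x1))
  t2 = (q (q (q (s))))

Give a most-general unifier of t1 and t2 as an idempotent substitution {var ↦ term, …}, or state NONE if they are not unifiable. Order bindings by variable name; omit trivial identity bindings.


{x1 ↦ (q (s))}


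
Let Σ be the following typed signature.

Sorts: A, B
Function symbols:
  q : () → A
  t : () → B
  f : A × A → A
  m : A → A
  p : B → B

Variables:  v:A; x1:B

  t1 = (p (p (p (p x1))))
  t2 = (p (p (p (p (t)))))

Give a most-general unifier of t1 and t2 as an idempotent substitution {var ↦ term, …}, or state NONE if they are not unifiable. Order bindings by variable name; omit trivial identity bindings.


{x1 ↦ (t)}
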